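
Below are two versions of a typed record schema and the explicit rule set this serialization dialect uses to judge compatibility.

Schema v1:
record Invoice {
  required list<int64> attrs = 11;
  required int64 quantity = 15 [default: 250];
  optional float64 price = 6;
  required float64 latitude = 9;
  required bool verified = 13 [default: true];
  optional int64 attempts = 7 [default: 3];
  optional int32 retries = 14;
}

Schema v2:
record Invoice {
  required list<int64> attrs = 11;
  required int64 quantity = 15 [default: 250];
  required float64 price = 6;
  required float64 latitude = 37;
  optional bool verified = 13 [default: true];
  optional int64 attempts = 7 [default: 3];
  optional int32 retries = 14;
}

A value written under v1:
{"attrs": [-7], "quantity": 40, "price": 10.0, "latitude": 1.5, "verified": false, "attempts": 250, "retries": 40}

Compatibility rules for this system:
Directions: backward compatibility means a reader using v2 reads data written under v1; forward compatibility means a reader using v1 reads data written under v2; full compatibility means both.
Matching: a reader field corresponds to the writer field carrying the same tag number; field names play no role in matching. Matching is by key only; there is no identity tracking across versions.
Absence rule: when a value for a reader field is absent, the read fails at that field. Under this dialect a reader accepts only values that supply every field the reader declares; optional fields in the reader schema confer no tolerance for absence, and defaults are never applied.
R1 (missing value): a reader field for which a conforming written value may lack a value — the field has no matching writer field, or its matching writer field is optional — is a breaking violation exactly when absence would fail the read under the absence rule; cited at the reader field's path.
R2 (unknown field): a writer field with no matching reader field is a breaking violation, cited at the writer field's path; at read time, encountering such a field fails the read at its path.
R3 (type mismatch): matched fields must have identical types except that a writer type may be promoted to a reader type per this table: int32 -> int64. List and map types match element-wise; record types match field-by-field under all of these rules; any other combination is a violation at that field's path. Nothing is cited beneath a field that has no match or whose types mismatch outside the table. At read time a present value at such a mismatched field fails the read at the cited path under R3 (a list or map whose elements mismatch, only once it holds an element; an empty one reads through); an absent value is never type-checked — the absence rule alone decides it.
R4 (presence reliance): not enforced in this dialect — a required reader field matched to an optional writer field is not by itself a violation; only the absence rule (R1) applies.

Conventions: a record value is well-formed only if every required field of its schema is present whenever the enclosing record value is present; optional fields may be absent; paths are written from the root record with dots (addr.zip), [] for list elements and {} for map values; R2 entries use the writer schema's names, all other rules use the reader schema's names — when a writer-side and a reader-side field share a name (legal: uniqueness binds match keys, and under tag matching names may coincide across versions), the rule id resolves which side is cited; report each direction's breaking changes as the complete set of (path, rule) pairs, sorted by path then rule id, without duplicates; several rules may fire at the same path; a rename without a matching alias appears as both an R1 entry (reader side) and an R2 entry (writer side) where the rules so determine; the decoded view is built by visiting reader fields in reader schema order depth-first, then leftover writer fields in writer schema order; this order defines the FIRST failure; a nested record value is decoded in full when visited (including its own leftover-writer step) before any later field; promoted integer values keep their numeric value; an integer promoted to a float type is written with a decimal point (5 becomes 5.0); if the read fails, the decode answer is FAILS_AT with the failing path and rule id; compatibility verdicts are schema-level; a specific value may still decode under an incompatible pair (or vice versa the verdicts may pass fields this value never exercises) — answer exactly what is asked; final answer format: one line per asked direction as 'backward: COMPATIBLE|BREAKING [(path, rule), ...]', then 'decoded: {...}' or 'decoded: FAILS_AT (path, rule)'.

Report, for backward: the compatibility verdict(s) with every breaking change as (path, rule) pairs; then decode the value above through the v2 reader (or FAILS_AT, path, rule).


arrows below run writer -> reader for Invoice
backward for Invoice (reader v2, writer v1):
  attrs: paired with writer attrs (list<int64> -> list<int64>; writer required)
  quantity: paired with writer quantity (int64 -> int64; writer required)
  price: paired with writer price (float64 -> float64; writer optional)
  latitude: no writer match
  verified: paired with writer verified (bool -> bool; writer required)
  attempts: paired with writer attempts (int64 -> int64; writer optional)
  retries: paired with writer retries (int32 -> int32; writer optional)
  writer field latitude has no reader counterpart
  R1 fires at attempts
  R1 fires at latitude
  R2 fires at latitude
  R1 fires at price
  R1 fires at retries
  => backward: BREAKING (5)
decode (reader v2):
  attrs := [-7]
  quantity := 40
  price := 10.0
  read fails at latitude under R1 (no fill)
  => FAILS_AT (latitude, R1)
the rest of the Invoice diff is inert for this question:
  field verified in record Invoice: required changed to optional -> fires only in the forward direction of Invoice, which is not asked here
  field price in record Invoice: optional changed to required -> fires only in the forward direction of Invoice, which is not asked here

backward: BREAKING [(attempts, R1), (latitude, R1), (latitude, R2), (price, R1), (retries, R1)]; decoded: FAILS_AT (latitude, R1)


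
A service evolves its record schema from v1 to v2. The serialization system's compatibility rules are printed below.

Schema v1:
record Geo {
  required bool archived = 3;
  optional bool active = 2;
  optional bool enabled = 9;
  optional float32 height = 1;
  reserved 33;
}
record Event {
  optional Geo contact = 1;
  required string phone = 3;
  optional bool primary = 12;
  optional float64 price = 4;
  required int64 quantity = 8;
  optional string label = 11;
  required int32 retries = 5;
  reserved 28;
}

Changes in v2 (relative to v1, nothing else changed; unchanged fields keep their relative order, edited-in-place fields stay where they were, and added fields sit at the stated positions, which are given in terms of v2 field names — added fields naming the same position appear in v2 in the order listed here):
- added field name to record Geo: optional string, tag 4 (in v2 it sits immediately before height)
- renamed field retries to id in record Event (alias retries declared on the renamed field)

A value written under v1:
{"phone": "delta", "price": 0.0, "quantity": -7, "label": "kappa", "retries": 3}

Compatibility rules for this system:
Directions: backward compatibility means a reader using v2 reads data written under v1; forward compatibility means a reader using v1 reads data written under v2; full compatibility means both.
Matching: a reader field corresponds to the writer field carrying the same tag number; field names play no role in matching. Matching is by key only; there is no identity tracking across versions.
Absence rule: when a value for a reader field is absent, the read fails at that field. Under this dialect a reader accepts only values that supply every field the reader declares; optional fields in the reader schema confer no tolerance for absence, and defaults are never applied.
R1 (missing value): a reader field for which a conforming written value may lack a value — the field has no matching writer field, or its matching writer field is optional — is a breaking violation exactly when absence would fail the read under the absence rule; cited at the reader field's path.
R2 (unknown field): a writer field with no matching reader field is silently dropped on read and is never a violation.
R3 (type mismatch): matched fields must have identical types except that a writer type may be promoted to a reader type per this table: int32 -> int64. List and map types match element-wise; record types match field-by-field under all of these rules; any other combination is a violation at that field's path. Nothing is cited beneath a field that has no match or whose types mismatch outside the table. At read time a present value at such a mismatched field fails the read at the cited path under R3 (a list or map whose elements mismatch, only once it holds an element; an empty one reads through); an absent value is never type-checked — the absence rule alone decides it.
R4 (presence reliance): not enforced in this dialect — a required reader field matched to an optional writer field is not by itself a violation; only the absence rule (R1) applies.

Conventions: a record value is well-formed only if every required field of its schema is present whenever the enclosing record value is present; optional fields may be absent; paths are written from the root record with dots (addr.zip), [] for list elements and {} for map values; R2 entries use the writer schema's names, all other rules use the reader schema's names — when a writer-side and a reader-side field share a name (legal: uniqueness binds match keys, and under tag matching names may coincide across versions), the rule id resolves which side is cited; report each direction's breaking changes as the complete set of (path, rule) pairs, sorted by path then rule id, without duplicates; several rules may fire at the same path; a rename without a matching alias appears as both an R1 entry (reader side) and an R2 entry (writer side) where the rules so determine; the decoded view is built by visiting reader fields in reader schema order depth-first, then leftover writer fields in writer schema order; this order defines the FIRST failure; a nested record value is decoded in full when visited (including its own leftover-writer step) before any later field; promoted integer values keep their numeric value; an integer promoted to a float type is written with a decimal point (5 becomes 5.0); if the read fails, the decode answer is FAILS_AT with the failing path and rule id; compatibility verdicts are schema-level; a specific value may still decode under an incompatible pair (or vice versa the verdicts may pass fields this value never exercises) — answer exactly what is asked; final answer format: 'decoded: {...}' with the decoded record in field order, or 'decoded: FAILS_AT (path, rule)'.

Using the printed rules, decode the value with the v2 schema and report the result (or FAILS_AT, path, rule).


decoded: FAILS_AT (contact, R1)

arrows below run writer -> reader for Event
decode walk for Event under reader schema v2:
  read fails at contact under R1 (no fill)
  => FAILS_AT (contact, R1)
ruling out the remaining Event differences:
  added field name to record Geo: optional string, tag 4 (in v2 it sits immediately before height) -> affects the rule determinations only; this particular Event value decodes identically
  renamed field retries to id in record Event (alias retries declared on the renamed field) -> no rule fires on it and the decoded Event view is identical with or without it


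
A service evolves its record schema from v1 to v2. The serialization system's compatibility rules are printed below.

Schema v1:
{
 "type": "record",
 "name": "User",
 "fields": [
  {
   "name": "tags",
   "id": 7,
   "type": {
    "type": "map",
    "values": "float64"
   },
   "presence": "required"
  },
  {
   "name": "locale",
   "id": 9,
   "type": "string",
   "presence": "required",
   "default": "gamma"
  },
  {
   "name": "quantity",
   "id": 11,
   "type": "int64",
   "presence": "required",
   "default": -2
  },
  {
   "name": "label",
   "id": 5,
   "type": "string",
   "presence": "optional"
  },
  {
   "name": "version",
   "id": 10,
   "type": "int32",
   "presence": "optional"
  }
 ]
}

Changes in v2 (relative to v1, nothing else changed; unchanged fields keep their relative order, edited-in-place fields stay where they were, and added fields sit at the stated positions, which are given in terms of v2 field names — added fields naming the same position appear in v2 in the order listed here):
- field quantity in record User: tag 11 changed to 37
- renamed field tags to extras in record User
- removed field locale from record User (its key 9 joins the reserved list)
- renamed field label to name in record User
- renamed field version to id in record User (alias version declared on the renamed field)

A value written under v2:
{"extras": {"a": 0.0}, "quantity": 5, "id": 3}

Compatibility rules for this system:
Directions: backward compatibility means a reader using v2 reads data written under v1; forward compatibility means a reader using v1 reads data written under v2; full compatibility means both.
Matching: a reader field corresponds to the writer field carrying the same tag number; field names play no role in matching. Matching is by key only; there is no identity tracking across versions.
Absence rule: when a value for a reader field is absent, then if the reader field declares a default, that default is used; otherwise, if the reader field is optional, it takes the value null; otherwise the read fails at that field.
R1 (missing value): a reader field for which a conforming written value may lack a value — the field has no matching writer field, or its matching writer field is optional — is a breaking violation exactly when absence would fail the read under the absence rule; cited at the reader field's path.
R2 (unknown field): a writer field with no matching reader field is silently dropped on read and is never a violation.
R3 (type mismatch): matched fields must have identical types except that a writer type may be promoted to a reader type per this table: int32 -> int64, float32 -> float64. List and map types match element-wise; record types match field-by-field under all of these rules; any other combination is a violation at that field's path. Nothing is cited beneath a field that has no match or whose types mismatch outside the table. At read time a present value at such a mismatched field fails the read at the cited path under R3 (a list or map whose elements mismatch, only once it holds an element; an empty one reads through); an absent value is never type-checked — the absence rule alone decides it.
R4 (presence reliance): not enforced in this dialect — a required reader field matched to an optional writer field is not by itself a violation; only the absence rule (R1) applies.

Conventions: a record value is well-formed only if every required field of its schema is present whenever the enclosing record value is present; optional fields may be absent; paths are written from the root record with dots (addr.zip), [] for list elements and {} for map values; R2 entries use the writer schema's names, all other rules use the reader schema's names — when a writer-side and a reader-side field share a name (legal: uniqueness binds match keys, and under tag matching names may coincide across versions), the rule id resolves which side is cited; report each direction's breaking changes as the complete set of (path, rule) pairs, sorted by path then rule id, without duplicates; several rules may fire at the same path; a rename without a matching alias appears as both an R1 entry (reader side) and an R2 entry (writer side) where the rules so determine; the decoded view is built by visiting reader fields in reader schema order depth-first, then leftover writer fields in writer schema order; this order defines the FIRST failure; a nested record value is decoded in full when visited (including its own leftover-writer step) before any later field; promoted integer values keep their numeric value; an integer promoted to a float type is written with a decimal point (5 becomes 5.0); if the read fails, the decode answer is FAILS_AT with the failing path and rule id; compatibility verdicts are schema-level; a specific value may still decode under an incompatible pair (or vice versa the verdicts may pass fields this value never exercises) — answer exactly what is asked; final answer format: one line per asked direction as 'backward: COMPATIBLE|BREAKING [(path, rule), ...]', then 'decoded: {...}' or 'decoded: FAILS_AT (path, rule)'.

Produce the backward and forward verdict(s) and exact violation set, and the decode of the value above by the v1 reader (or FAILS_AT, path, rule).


in User below, arrows point writer -> reader
backward pass over User, reader schema v2, writer schema v1:
  extras: map<string, float64> -> map<string, float64>, writer required; from tags
  quantity: no writer match
  name: string -> string, writer optional; from label
  id: int32 -> int32, writer optional; from version
  leftover writer field: locale
  leftover writer field: quantity
  => no violations; backward on User: COMPATIBLE
forward pass over User, reader schema v1, writer schema v2:
  tags: map<string, float64> -> map<string, float64>, writer required; from extras
  locale: no writer match
  quantity: no writer match
  label: string -> string, writer optional; from name
  version: int32 -> int32, writer optional; from id
  leftover writer field: quantity
  => no violations; forward on User: COMPATIBLE
decoding the User value with the v1 reader:
  tags := {"a": 0.0} (from writer extras)
  locale := "gamma" (absent -> default)
  quantity := -2 (absent -> default)
  label := null (absent, optional -> null)
  version := 3 (from writer id)
  writer quantity: unknown -> dropped
  => decoded: {"tags": {"a": 0.0}, "locale": "gamma", "quantity": -2, "label": null, "version": 3}

backward: COMPATIBLE []; forward: COMPATIBLE []; decoded: {"tags": {"a": 0.0}, "locale": "gamma", "quantity": -2, "label": null, "version": 3}


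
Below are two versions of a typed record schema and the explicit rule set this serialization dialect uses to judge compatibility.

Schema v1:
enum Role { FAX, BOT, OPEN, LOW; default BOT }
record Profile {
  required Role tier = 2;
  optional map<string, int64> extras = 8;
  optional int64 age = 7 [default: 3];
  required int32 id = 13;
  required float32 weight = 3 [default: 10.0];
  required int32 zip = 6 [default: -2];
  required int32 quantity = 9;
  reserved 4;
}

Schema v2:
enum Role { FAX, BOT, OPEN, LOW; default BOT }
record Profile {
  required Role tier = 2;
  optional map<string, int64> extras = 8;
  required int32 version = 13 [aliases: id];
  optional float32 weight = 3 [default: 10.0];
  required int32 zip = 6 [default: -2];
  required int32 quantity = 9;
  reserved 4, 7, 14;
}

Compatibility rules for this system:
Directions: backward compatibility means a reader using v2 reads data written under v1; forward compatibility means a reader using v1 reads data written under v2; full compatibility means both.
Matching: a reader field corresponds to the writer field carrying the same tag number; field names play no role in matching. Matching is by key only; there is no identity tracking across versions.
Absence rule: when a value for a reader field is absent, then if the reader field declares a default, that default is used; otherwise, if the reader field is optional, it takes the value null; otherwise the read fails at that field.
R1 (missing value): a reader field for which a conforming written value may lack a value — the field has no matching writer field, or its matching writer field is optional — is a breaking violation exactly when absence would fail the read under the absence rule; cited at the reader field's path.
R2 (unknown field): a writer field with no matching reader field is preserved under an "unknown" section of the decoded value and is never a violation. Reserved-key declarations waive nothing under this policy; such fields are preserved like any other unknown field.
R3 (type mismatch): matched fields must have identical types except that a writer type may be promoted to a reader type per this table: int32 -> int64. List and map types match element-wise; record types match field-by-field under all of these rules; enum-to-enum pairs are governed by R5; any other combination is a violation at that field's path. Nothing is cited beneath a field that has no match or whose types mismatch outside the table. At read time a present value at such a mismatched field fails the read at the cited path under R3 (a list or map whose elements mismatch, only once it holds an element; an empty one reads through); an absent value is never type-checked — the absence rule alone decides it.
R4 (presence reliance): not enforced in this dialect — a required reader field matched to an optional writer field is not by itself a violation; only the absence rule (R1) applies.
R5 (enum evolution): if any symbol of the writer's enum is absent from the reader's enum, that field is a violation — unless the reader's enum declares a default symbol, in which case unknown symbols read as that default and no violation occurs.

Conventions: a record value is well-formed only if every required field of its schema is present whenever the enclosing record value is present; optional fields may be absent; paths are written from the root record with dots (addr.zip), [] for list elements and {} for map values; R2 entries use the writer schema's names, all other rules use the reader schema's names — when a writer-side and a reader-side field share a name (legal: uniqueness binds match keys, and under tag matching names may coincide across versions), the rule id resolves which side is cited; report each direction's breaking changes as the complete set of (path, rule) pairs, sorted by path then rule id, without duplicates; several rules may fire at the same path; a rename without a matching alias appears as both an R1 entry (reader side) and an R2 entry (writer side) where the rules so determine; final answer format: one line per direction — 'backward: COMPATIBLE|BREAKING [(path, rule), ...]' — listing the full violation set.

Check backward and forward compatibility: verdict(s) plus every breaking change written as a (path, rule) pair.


each type pair in Profile: writer, then reader
backward pass over Profile, reader schema v2, writer schema v1:
  writer required, Role -> Role: reader tier maps from writer tier
  writer optional, map<string, int64> -> map<string, int64>: reader extras maps from writer extras
  writer required, int32 -> int32: reader version maps from writer id
  writer required, float32 -> float32: reader weight maps from writer weight
  writer required, int32 -> int32: reader zip maps from writer zip
  writer required, int32 -> int32: reader quantity maps from writer quantity
  age (writer side), unknown to reader
  => no violations; backward on Profile: COMPATIBLE
forward pass over Profile, reader schema v1, writer schema v2:
  writer required, Role -> Role: reader tier maps from writer tier
  writer optional, map<string, int64> -> map<string, int64>: reader extras maps from writer extras
  no writer field matches reader age
  writer required, int32 -> int32: reader id maps from writer version
  writer optional, float32 -> float32: reader weight maps from writer weight
  writer required, int32 -> int32: reader zip maps from writer zip
  writer required, int32 -> int32: reader quantity maps from writer quantity
  => no violations; forward on Profile: COMPATIBLE

backward: COMPATIBLE []; forward: COMPATIBLE []


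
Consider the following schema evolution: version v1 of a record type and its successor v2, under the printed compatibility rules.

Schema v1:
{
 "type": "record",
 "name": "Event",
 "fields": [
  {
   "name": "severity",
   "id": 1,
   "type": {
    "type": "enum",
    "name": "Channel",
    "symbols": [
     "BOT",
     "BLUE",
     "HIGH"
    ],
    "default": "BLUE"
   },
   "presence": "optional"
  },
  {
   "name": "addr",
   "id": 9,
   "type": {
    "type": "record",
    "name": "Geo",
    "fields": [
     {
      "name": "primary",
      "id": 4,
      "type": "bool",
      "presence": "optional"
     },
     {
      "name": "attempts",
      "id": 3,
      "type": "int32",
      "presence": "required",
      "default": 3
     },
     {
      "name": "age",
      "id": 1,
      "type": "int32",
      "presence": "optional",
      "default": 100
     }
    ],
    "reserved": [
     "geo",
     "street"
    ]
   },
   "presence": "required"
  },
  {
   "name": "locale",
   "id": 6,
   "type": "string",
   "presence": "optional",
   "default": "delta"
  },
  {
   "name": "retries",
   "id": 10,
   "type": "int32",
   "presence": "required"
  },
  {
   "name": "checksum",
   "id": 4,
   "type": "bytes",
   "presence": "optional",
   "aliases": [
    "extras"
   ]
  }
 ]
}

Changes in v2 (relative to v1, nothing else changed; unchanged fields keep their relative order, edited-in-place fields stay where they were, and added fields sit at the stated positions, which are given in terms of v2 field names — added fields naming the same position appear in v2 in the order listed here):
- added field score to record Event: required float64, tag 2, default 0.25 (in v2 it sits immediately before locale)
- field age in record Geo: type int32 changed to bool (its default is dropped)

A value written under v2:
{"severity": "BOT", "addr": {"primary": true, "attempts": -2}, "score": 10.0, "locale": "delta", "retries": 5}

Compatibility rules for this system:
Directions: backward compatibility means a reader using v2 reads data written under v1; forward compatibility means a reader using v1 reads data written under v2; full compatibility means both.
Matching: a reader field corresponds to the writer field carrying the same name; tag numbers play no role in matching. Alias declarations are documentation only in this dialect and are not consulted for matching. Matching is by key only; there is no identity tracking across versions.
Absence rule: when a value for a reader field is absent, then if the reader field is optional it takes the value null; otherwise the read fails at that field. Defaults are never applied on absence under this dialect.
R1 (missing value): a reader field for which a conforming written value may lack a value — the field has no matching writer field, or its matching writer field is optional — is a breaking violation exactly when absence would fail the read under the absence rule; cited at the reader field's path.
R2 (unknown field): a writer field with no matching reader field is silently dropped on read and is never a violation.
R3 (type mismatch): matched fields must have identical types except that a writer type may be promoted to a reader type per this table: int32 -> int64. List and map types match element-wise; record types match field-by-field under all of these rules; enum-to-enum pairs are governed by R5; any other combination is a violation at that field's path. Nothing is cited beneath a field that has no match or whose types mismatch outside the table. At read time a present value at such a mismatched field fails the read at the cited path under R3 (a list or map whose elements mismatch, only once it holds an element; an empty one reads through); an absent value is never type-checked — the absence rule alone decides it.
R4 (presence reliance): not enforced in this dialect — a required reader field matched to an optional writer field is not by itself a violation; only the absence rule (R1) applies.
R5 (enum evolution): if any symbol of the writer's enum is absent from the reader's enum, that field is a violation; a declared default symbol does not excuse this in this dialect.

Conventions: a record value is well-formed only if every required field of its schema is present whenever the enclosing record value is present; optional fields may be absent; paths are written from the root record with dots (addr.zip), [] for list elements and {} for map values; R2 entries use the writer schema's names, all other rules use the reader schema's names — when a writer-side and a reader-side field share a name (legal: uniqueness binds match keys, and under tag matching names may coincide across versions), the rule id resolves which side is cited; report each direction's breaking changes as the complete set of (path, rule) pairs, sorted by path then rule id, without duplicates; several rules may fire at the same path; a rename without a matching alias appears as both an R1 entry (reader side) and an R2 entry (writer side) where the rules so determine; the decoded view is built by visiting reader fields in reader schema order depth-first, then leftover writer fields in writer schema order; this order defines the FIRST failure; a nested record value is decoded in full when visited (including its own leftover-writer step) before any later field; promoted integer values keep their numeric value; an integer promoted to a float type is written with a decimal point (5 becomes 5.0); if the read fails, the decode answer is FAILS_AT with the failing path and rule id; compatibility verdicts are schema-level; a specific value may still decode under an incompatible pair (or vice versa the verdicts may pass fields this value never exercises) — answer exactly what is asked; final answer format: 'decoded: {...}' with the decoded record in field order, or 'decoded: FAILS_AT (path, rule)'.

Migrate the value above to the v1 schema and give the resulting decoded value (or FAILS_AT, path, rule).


in Event below, arrows point writer -> reader
decode walk for Event under reader schema v1:
  severity := "BOT"
  addr.primary := true
  addr.attempts := -2
  addr.age := null (absent, optional -> null)
  locale := "delta"
  retries := 5
  checksum := null (absent, optional -> null)
  writer score: unknown -> dropped
  => decoded: {"severity": "BOT", "addr": {"primary": true, "attempts": -2, "age": null}, "locale": "delta", "retries": 5, "checksum": null}
the other Event changes do not affect what is asked:
  added field score to record Event: required float64, tag 2, default 0.25 (in v2 it sits immediately before locale) -> shifts the Event verdicts, not this decode
  field age in record Geo: type int32 changed to bool (its default is dropped) -> shifts the Event verdicts, not this decode

decoded: {"severity": "BOT", "addr": {"primary": true, "attempts": -2, "age": null}, "locale": "delta", "retries": 5, "checksum": null}


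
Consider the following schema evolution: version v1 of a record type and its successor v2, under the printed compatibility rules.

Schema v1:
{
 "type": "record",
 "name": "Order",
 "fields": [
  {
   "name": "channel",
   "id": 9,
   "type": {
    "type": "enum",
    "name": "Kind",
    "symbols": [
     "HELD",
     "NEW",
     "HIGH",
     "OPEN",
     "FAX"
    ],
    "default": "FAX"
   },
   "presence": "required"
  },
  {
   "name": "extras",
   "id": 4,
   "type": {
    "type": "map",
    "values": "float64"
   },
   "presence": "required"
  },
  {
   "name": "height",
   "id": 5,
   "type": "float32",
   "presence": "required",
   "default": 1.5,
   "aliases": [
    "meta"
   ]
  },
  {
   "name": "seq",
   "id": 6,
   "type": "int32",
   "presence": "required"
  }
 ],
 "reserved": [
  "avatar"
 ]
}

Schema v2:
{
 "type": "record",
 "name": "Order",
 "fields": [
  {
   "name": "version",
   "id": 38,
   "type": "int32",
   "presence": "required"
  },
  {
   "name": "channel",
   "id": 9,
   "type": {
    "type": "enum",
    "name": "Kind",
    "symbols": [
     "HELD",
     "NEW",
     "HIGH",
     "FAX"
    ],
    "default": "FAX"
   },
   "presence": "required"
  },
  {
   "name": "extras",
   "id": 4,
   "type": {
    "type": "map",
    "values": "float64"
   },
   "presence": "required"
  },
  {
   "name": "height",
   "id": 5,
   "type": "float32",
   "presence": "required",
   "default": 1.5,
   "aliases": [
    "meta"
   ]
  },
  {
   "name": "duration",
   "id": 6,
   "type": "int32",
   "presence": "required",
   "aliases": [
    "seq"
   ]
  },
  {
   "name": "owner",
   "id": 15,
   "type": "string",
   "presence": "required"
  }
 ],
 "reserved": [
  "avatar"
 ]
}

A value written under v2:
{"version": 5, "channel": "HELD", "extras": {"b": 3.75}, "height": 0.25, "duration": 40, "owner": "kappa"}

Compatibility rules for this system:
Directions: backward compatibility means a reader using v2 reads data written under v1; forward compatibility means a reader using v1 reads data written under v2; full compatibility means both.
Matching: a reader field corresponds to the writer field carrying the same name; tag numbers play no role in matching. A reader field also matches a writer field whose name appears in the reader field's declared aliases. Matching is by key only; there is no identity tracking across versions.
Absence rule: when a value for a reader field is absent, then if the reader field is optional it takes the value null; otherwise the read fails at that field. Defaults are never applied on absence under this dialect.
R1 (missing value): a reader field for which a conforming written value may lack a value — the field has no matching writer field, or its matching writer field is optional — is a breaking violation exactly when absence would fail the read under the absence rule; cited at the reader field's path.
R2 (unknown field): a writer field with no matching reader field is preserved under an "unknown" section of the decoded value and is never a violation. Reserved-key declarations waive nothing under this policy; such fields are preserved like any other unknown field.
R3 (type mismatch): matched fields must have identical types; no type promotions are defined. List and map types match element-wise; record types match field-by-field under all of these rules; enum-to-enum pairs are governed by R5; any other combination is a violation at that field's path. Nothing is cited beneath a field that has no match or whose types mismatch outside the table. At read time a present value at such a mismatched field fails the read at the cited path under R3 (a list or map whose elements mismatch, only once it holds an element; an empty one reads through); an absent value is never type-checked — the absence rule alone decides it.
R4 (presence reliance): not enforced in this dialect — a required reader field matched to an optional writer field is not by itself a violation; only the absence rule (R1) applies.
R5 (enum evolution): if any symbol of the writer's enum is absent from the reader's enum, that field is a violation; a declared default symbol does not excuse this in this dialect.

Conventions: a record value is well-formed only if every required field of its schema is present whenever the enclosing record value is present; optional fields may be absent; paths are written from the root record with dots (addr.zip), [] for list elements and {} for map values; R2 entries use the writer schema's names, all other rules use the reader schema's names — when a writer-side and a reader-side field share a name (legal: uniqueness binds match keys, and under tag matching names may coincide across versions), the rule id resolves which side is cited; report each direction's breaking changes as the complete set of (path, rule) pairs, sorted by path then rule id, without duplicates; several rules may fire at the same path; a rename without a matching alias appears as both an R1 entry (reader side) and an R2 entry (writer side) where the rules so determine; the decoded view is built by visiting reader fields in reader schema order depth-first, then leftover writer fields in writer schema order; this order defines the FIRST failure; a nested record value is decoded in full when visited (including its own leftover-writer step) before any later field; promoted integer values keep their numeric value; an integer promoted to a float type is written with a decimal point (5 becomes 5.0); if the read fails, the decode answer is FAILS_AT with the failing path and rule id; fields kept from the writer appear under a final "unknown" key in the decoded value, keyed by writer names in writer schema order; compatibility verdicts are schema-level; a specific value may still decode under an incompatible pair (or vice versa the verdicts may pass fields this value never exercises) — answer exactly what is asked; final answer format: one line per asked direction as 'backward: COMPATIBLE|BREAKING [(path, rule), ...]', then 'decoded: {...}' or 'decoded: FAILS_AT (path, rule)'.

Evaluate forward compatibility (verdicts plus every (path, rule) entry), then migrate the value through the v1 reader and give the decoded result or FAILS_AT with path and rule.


each type pair in Order: writer, then reader
forward analysis of Order with v1 as reader and v2 as writer:
  Kind -> Kind, writer required: channel aligns to channel
  map<string, float64> -> map<string, float64>, writer required: extras aligns to extras
  float32 -> float32, writer required: height aligns to height
  seq has no writer counterpart
  version (writer side), unknown to reader
  duration (writer side), unknown to reader
  owner (writer side), unknown to reader
  rule R1 violated at seq
  forward on Order therefore BREAKING (1)
decoding the Order value with the v1 reader:
  channel := "HELD"
  extras := {"b": 3.75}
  height := 0.25
  read fails at seq under R1 (no fill)
  => FAILS_AT (seq, R1)
remaining Order differences; none change what is asked:
  added field owner to record Order: required string, tag 15 (in v2 it sits last) -> affects backward compatibility only, which is not asked
  enum Kind (field channel in record Order): symbol OPEN removed -> affects backward compatibility only, which is not asked
  added field version to record Order: required int32, tag 38 (in v2 it sits immediately before channel) -> affects backward compatibility only, which is not asked

forward: BREAKING [(seq, R1)]; decoded: FAILS_AT (seq, R1)


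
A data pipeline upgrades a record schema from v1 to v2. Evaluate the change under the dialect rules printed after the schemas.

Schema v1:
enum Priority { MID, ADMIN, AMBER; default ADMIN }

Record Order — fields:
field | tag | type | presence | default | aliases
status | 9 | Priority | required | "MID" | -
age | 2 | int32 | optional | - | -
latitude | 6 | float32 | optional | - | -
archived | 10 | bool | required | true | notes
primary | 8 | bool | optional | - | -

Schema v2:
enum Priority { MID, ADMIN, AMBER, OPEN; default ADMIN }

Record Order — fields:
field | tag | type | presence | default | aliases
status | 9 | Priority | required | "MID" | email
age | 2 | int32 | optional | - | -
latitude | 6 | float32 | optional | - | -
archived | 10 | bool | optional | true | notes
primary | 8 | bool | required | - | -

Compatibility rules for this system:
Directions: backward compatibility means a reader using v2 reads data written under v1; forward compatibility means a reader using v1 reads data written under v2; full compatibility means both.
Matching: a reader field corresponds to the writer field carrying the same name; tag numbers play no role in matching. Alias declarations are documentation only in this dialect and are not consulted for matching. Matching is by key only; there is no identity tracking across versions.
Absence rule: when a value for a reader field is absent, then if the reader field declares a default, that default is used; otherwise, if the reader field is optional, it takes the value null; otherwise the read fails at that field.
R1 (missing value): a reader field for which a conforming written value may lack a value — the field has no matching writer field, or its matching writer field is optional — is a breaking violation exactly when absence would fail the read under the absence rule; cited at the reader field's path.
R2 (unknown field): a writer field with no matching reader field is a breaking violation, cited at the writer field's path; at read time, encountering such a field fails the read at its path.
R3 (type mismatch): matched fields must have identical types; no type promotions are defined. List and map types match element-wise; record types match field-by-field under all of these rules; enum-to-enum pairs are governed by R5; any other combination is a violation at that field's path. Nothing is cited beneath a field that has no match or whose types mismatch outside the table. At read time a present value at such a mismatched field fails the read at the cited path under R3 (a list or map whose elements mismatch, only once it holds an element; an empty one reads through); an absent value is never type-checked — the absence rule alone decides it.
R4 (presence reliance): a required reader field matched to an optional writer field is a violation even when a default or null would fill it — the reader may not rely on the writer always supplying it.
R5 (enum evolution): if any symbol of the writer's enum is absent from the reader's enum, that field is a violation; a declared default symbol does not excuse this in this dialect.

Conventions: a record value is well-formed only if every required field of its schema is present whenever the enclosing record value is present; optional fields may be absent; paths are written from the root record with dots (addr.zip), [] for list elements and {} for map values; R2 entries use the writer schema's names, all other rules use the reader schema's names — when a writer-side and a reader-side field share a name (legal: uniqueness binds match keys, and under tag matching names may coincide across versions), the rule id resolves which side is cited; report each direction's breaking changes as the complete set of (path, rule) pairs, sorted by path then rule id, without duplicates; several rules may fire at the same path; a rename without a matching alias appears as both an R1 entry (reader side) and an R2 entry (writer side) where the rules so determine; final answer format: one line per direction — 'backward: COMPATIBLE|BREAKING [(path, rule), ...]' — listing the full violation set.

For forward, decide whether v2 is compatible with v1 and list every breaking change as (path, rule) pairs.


forward: BREAKING [(archived, R4), (status, R5)]

in Order below, arrows point writer -> reader
forward analysis of Order with v1 as reader and v2 as writer:
  status: paired with writer status (Priority -> Priority; writer required)
  age: paired with writer age (int32 -> int32; writer optional)
  latitude: paired with writer latitude (float32 -> float32; writer optional)
  archived: paired with writer archived (bool -> bool; writer optional)
  primary: paired with writer primary (bool -> bool; writer required)
  R4 fires at archived
  R5 fires at status
  forward on Order therefore BREAKING (2)
checking off the Order differences that do not matter here:
  field primary in record Order: optional changed to required -> matters only for Order's backward compatibility — outside the asked direction
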